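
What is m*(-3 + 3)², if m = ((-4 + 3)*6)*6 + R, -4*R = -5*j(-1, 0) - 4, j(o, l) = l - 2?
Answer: 0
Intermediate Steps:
j(o, l) = -2 + l
R = -3/2 (R = -(-5*(-2 + 0) - 4)/4 = -(-5*(-2) - 4)/4 = -(10 - 4)/4 = -¼*6 = -3/2 ≈ -1.5000)
m = -75/2 (m = ((-4 + 3)*6)*6 - 3/2 = -1*6*6 - 3/2 = -6*6 - 3/2 = -36 - 3/2 = -75/2 ≈ -37.500)
m*(-3 + 3)² = -75*(-3 + 3)²/2 = -75/2*0² = -75/2*0 = 0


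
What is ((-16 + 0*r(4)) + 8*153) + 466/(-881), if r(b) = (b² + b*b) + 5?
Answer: 1063782/881 ≈ 1207.5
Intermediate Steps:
r(b) = 5 + 2*b² (r(b) = (b² + b²) + 5 = 2*b² + 5 = 5 + 2*b²)
((-16 + 0*r(4)) + 8*153) + 466/(-881) = ((-16 + 0*(5 + 2*4²)) + 8*153) + 466/(-881) = ((-16 + 0*(5 + 2*16)) + 1224) + 466*(-1/881) = ((-16 + 0*(5 + 32)) + 1224) - 466/881 = ((-16 + 0*37) + 1224) - 466/881 = ((-16 + 0) + 1224) - 466/881 = (-16 + 1224) - 466/881 = 1208 - 466/881 = 1063782/881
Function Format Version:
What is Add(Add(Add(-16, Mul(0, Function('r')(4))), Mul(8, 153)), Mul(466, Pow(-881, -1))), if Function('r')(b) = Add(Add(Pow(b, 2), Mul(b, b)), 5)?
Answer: Rational(1063782, 881) ≈ 1207.5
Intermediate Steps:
Function('r')(b) = Add(5, Mul(2, Pow(b, 2))) (Function('r')(b) = Add(Add(Pow(b, 2), Pow(b, 2)), 5) = Add(Mul(2, Pow(b, 2)), 5) = Add(5, Mul(2, Pow(b, 2))))
Add(Add(Add(-16, Mul(0, Function('r')(4))), Mul(8, 153)), Mul(466, Pow(-881, -1))) = Add(Add(Add(-16, Mul(0, Add(5, Mul(2, Pow(4, 2))))), Mul(8, 153)), Mul(466, Pow(-881, -1))) = Add(Add(Add(-16, Mul(0, Add(5, Mul(2, 16)))), 1224), Mul(466, Rational(-1, 881))) = Add(Add(Add(-16, Mul(0, Add(5, 32))), 1224), Rational(-466, 881)) = Add(Add(Add(-16, Mul(0, 37)), 1224), Rational(-466, 881)) = Add(Add(Add(-16, 0), 1224), Rational(-466, 881)) = Add(Add(-16, 1224), Rational(-466, 881)) = Add(1208, Rational(-466, 881)) = Rational(1063782, 881)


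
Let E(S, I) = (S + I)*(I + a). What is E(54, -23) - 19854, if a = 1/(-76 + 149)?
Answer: -1501360/73 ≈ -20567.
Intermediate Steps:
a = 1/73 ≈ 0.013699
E(S, I) = (1/73 + I)*(I + S) (E(S, I) = (S + I)*(I + 1/73) = (I + S)*(1/73 + I) = (1/73 + I)*(I + S))
E(54, -23) - 19854 = ((-23)**2 + (1/73)*(-23) + (1/73)*54 - 23*54) - 19854 = (529 - 23/73 + 54/73 - 1242) - 19854 = -52018/73 - 19854 = -1501360/73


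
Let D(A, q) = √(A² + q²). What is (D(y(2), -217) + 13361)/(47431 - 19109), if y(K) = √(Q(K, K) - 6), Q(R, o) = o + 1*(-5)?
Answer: 13361/28322 + √11770/14161 ≈ 0.47941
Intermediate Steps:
Q(R, o) = -5 + o (Q(R, o) = o - 5 = -5 + o)
y(K) = √(-11 + K) (y(K) = √((-5 + K) - 6) = √(-11 + K))
(D(y(2), -217) + 13361)/(47431 - 19109) = (√((√(-11 + 2))² + (-217)²) + 13361)/(47431 - 19109) = (√((√(-9))² + 47089) + 13361)/28322 = (√((3*I)² + 47089) + 13361)*(1/28322) = (√(-9 + 47089) + 13361)*(1/28322) = (√47080 + 13361)*(1/28322) = (2*√11770 + 13361)*(1/28322) = (13361 + 2*√11770)*(1/28322) = 13361/28322 + √11770/14161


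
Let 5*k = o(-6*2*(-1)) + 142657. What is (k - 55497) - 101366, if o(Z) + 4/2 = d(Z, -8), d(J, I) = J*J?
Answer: -641516/5 ≈ -1.2830e+5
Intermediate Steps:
d(J, I) = J**2
o(Z) = -2 + Z**2
k = 142799/5 (k = ((-2 + (-6*2*(-1))**2) + 142657)/5 = ((-2 + (-12*(-1))**2) + 142657)/5 = ((-2 + 12**2) + 142657)/5 = ((-2 + 144) + 142657)/5 = (142 + 142657)/5 = (1/5)*142799 = 142799/5 ≈ 28560.)
(k - 55497) - 101366 = (142799/5 - 55497) - 101366 = -134686/5 - 101366 = -641516/5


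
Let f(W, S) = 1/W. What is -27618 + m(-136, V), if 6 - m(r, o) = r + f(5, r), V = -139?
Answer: -137381/5 ≈ -27476.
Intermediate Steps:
m(r, o) = 29/5 - r (m(r, o) = 6 - (r + 1/5) = 6 - (r + ⅕) = 6 - (⅕ + r) = 6 + (-⅕ - r) = 29/5 - r)
-27618 + m(-136, V) = -27618 + (29/5 - 1*(-136)) = -27618 + (29/5 + 136) = -27618 + 709/5 = -137381/5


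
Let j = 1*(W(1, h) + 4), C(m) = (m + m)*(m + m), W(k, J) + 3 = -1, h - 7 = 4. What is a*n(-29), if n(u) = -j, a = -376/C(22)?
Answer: 0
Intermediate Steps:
h = 11 (h = 7 + 4 = 11)
W(k, J) = -4 (W(k, J) = -3 - 1 = -4)
C(m) = 4*m² (C(m) = (2*m)*(2*m) = 4*m²)
a = -47/242 (a = -376/(4*22²) = -376/(4*484) = -376/1936 = -376*1/1936 = -47/242 ≈ -0.19421)
j = 0 (j = 1*(-4 + 4) = 1*0 = 0)
n(u) = 0 (n(u) = -1*0 = 0)
a*n(-29) = -47/242*0 = 0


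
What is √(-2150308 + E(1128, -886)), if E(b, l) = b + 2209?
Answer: I*√2146971 ≈ 1465.3*I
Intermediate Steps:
E(b, l) = 2209 + b
√(-2150308 + E(1128, -886)) = √(-2150308 + (2209 + 1128)) = √(-2150308 + 3337) = √(-2146971) = I*√2146971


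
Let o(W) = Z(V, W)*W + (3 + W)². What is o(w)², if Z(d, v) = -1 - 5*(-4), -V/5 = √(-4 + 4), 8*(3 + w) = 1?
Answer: 12215025/4096 ≈ 2982.2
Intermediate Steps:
w = -23/8 (w = -3 + (⅛)*1 = -3 + ⅛ = -23/8 ≈ -2.8750)
V = 0 (V = -5*√(-4 + 4) = -5*√0 = -5*0 = 0)
Z(d, v) = 19 (Z(d, v) = -1 + 20 = 19)
o(W) = (3 + W)² + 19*W (o(W) = 19*W + (3 + W)² = (3 + W)² + 19*W)
o(w)² = ((3 - 23/8)² + 19*(-23/8))² = ((⅛)² - 437/8)² = (1/64 - 437/8)² = (-3495/64)² = 12215025/4096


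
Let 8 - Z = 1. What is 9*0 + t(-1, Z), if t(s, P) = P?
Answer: 7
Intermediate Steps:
Z = 7 (Z = 8 - 1*1 = 8 - 1 = 7)
9*0 + t(-1, Z) = 9*0 + 7 = 0 + 7 = 7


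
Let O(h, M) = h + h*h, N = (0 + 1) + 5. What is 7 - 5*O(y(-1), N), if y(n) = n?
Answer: 7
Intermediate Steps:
N = 6 (N = 1 + 5 = 6)
O(h, M) = h + h**2
7 - 5*O(y(-1), N) = 7 - (-5)*(1 - 1) = 7 - (-5)*0 = 7 - 5*0 = 7 + 0 = 7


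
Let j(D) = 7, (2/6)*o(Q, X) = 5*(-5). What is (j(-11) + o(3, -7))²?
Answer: 4624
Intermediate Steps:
o(Q, X) = -75 (o(Q, X) = 3*(5*(-5)) = 3*(-25) = -75)
(j(-11) + o(3, -7))² = (7 - 75)² = (-68)² = 4624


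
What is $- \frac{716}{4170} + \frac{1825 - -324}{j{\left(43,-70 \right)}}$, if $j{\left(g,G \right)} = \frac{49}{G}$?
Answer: $- \frac{6401308}{2085} \approx -3070.2$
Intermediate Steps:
$- \frac{716}{4170} + \frac{1825 - -324}{j{\left(43,-70 \right)}} = - \frac{716}{4170} + \frac{1825 - -324}{49 \frac{1}{-70}} = \left(-716\right) \frac{1}{4170} + \frac{1825 + 324}{49 \left(- \frac{1}{70}\right)} = - \frac{358}{2085} + \frac{2149}{- \frac{7}{10}} = - \frac{358}{2085} + 2149 \left(- \frac{10}{7}\right) = - \frac{358}{2085} - 3070 = - \frac{6401308}{2085}$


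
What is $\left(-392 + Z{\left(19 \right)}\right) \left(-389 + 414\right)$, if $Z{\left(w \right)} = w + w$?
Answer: $-8850$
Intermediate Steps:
$Z{\left(w \right)} = 2 w$
$\left(-392 + Z{\left(19 \right)}\right) \left(-389 + 414\right) = \left(-392 + 2 \cdot 19\right) \left(-389 + 414\right) = \left(-392 + 38\right) 25 = \left(-354\right) 25 = -8850$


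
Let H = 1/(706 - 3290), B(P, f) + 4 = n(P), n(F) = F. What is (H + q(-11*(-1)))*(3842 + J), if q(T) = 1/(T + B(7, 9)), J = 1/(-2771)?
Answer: 1954334655/7160264 ≈ 272.94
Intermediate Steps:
B(P, f) = -4 + P
J = -1/2771 ≈ -0.00036088
q(T) = 1/(3 + T) (q(T) = 1/(T + (-4 + 7)) = 1/(T + 3) = 1/(3 + T))
H = -1/2584 (H = 1/(-2584) = -1/2584 ≈ -0.00038700)
(H + q(-11*(-1)))*(3842 + J) = (-1/2584 + 1/(3 - 11*(-1)))*(3842 - 1/2771) = (-1/2584 + 1/(3 + 11))*(10646181/2771) = (-1/2584 + 1/14)*(10646181/2771) = (1285/18088)*(10646181/2771) = 1954334655/7160264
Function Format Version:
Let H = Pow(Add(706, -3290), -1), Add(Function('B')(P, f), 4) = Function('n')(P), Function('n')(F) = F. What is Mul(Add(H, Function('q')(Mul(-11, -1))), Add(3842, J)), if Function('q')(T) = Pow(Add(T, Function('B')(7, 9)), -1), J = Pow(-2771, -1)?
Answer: Rational(1954334655, 7160264) ≈ 272.94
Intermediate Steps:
Function('B')(P, f) = Add(-4, P)
J = Rational(-1, 2771) ≈ -0.00036088
Function('q')(T) = Pow(Add(3, T), -1) (Function('q')(T) = Pow(Add(T, Add(-4, 7)), -1) = Pow(Add(T, 3), -1) = Pow(Add(3, T), -1))
H = Rational(-1, 2584) (H = Pow(-2584, -1) = Rational(-1, 2584) ≈ -0.00038700)
Mul(Add(H, Function('q')(Mul(-11, -1))), Add(3842, J)) = Mul(Add(Rational(-1, 2584), Pow(Add(3, Mul(-11, -1)), -1)), Add(3842, Rational(-1, 2771))) = Mul(Add(Rational(-1, 2584), Pow(Add(3, 11), -1)), Rational(10646181, 2771)) = Mul(Add(Rational(-1, 2584), Pow(14, -1)), Rational(10646181, 2771)) = Mul(Add(Rational(-1, 2584), Rational(1, 14)), Rational(10646181, 2771)) = Mul(Rational(1285, 18088), Rational(10646181, 2771)) = Rational(1954334655, 7160264)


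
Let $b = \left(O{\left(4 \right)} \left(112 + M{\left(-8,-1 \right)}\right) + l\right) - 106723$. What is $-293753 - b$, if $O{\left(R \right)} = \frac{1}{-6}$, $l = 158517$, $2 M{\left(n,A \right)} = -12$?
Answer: $- \frac{1036588}{3} \approx -3.4553 \cdot 10^{5}$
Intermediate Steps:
$M{\left(n,A \right)} = -6$ ($M{\left(n,A \right)} = \frac{1}{2} \left(-12\right) = -6$)
$O{\left(R \right)} = - \frac{1}{6}$
$b = \frac{155329}{3}$ ($b = \left(- \frac{112 - 6}{6} + 158517\right) - 106723 = \left(\left(- \frac{1}{6}\right) 106 + 158517\right) - 106723 = \left(- \frac{53}{3} + 158517\right) - 106723 = \frac{475498}{3} - 106723 = \frac{155329}{3} \approx 51776.0$)
$-293753 - b = -293753 - \frac{155329}{3} = - \frac{1036588}{3}$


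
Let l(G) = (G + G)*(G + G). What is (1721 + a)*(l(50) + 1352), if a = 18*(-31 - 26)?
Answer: 7889640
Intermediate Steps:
a = -1026 (a = 18*(-57) = -1026)
l(G) = 4*G² (l(G) = (2*G)*(2*G) = 4*G²)
(1721 + a)*(l(50) + 1352) = (1721 - 1026)*(4*50² + 1352) = 695*(4*2500 + 1352) = 695*(10000 + 1352) = 695*11352 = 7889640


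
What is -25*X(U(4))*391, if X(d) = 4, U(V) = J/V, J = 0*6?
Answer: -39100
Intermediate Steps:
J = 0
U(V) = 0 (U(V) = 0/V = 0)
-25*X(U(4))*391 = -25*4*391 = -100*391 = -39100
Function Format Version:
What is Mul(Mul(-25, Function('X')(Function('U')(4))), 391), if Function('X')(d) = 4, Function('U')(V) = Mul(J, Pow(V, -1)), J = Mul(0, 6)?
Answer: -39100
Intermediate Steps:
J = 0
Function('U')(V) = 0 (Function('U')(V) = Mul(0, Pow(V, -1)) = 0)
Mul(Mul(-25, Function('X')(Function('U')(4))), 391) = Mul(Mul(-25, 4), 391) = Mul(-100, 391) = -39100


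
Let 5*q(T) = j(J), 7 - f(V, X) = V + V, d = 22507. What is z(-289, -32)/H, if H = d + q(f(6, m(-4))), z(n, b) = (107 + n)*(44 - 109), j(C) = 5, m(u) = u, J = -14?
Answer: 5915/11254 ≈ 0.52559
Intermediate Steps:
f(V, X) = 7 - 2*V (f(V, X) = 7 - (V + V) = 7 - 2*V)
q(T) = 1 (q(T) = (⅕)*5 = 1)
z(n, b) = -6955 - 65*n (z(n, b) = (107 + n)*(-65) = -6955 - 65*n)
H = 22508 (H = 22507 + 1 = 22508)
z(-289, -32)/H = (-6955 - 65*(-289))/22508 = (-6955 + 18785)*(1/22508) = 11830*(1/22508) = 5915/11254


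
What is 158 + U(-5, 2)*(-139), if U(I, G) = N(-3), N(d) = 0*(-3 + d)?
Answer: 158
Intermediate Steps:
N(d) = 0
U(I, G) = 0
158 + U(-5, 2)*(-139) = 158 + 0*(-139) = 158 + 0 = 158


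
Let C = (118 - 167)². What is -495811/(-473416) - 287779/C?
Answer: -135048740853/1136671816 ≈ -118.81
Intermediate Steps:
C = 2401 (C = (-49)² = 2401)
-495811/(-473416) - 287779/C = -495811/(-473416) - 287779/2401 = -495811*(-1/473416) - 287779*1/2401 = 495811/473416 - 287779/2401 = -135048740853/1136671816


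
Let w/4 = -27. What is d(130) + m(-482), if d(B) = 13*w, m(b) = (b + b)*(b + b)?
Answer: 927892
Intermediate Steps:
w = -108 (w = 4*(-27) = -108)
m(b) = 4*b² (m(b) = (2*b)*(2*b) = 4*b²)
d(B) = -1404 (d(B) = 13*(-108) = -1404)
d(130) + m(-482) = -1404 + 4*(-482)² = -1404 + 4*232324 = -1404 + 929296 = 927892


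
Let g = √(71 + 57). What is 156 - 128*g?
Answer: 156 - 1024*√2 ≈ -1292.2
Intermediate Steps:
g = 8*√2 (g = √128 = 8*√2 ≈ 11.314)
156 - 128*g = 156 - 1024*√2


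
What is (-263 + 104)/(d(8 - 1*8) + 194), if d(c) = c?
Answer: -159/194 ≈ -0.81959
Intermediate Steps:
(-263 + 104)/(d(8 - 1*8) + 194) = (-263 + 104)/((8 - 1*8) + 194) = -159/((8 - 8) + 194) = -159/(0 + 194) = -159/194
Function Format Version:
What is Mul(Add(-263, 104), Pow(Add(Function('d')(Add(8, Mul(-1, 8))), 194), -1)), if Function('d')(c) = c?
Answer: Rational(-159, 194) ≈ -0.81959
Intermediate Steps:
Mul(Add(-263, 104), Pow(Add(Function('d')(Add(8, Mul(-1, 8))), 194), -1)) = Mul(Add(-263, 104), Pow(Add(Add(8, Mul(-1, 8)), 194), -1)) = Mul(-159, Pow(Add(Add(8, -8), 194), -1)) = Mul(-159, Pow(Add(0, 194), -1)) = Mul(-159, Pow(194, -1)) = Mul(-159, Rational(1, 194)) = Rational(-159, 194)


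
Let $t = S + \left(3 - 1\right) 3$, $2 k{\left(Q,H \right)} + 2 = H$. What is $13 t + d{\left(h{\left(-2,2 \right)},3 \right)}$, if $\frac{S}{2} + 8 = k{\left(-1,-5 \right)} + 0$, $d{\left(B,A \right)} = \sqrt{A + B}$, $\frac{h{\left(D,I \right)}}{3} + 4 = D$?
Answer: $-221 + i \sqrt{15} \approx -221.0 + 3.873 i$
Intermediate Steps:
$h{\left(D,I \right)} = -12 + 3 D$
$k{\left(Q,H \right)} = -1 + \frac{H}{2}$
$S = -23$ ($S = -16 + 2 \left(\left(-1 + \frac{1}{2} \left(-5\right)\right) + 0\right) = -16 + 2 \left(\left(-1 - \frac{5}{2}\right) + 0\right) = -16 + 2 \left(- \frac{7}{2} + 0\right) = -16 + 2 \left(- \frac{7}{2}\right) = -16 - 7 = -23$)
$t = -17$ ($t = -23 + \left(3 - 1\right) 3 = -23 + 2 \cdot 3 = -23 + 6 = -17$)
$13 t + d{\left(h{\left(-2,2 \right)},3 \right)} = 13 \left(-17\right) + \sqrt{3 + \left(-12 + 3 \left(-2\right)\right)} = -221 + \sqrt{3 - 18} = -221 + \sqrt{-15} = -221 + i \sqrt{15}$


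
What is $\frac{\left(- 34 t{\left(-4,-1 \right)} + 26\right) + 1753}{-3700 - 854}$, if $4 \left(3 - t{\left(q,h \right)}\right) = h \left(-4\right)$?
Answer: $- \frac{1711}{4554} \approx -0.37571$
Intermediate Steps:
$t{\left(q,h \right)} = 3 + h$ ($t{\left(q,h \right)} = 3 - \frac{h \left(-4\right)}{4} = 3 - \frac{\left(-4\right) h}{4} = 3 + h$)
$\frac{\left(- 34 t{\left(-4,-1 \right)} + 26\right) + 1753}{-3700 - 854} = \frac{\left(- 34 \left(3 - 1\right) + 26\right) + 1753}{-3700 - 854} = \frac{\left(\left(-34\right) 2 + 26\right) + 1753}{-4554} = \left(\left(-68 + 26\right) + 1753\right) \left(- \frac{1}{4554}\right) = \left(-42 + 1753\right) \left(- \frac{1}{4554}\right) = 1711 \left(- \frac{1}{4554}\right) = - \frac{1711}{4554}$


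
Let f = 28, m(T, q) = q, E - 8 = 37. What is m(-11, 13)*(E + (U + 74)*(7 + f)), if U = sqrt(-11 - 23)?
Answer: 34255 + 455*I*sqrt(34) ≈ 34255.0 + 2653.1*I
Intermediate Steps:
E = 45 (E = 8 + 37 = 45)
U = I*sqrt(34) (U = sqrt(-34) = I*sqrt(34) ≈ 5.8309*I)
m(-11, 13)*(E + (U + 74)*(7 + f)) = 13*(45 + (I*sqrt(34) + 74)*(7 + 28)) = 13*(45 + (74 + I*sqrt(34))*35) = 13*(45 + (2590 + 35*I*sqrt(34))) = 13*(2635 + 35*I*sqrt(34)) = 34255 + 455*I*sqrt(34)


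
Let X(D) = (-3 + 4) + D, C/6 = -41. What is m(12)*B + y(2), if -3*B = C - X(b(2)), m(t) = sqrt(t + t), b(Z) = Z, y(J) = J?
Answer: 2 + 166*sqrt(6) ≈ 408.62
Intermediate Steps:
C = -246 (C = 6*(-41) = -246)
X(D) = 1 + D
m(t) = sqrt(2)*sqrt(t) (m(t) = sqrt(2*t) = sqrt(2)*sqrt(t))
B = 83 (B = -(-246 - (1 + 2))/3 = -(-246 - 1*3)/3 = -(-246 - 3)/3 = -1/3*(-249) = 83)
m(12)*B + y(2) = (sqrt(2)*sqrt(12))*83 + 2 = (sqrt(2)*(2*sqrt(3)))*83 + 2 = (2*sqrt(6))*83 + 2 = 166*sqrt(6) + 2 = 2 + 166*sqrt(6)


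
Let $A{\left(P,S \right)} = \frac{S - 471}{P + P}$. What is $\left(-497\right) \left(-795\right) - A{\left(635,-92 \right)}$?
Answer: $\frac{501796613}{1270} \approx 3.9512 \cdot 10^{5}$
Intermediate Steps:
$A{\left(P,S \right)} = \frac{-471 + S}{2 P}$
$\left(-497\right) \left(-795\right) - A{\left(635,-92 \right)} = \left(-497\right) \left(-795\right) - \frac{-471 - 92}{2 \cdot 635} = 395115 - \frac{1}{2} \cdot \frac{1}{635} \left(-563\right) = 395115 - - \frac{563}{1270} = 395115 + \frac{563}{1270} = \frac{501796613}{1270}$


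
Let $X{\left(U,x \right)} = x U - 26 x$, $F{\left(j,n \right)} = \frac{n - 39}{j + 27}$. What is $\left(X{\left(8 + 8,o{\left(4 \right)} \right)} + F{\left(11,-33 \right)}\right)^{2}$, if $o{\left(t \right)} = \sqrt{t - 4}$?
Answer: $\frac{1296}{361} \approx 3.59$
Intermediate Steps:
$o{\left(t \right)} = \sqrt{-4 + t}$
$F{\left(j,n \right)} = \frac{-39 + n}{27 + j}$
$X{\left(U,x \right)} = - 26 x + U x$ ($X{\left(U,x \right)} = U x - 26 x = - 26 x + U x$)
$\left(X{\left(8 + 8,o{\left(4 \right)} \right)} + F{\left(11,-33 \right)}\right)^{2} = \left(\sqrt{-4 + 4} \left(-26 + \left(8 + 8\right)\right) + \frac{-39 - 33}{27 + 11}\right)^{2} = \left(\sqrt{0} \left(-26 + 16\right) + \frac{1}{38} \left(-72\right)\right)^{2} = \left(0 \left(-10\right) + \frac{1}{38} \left(-72\right)\right)^{2} = \left(0 - \frac{36}{19}\right)^{2} = \left(- \frac{36}{19}\right)^{2} = \frac{1296}{361}$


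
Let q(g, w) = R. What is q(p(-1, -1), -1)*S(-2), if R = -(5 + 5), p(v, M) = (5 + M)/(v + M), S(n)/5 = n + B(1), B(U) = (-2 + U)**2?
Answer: 50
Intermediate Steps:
S(n) = 5 + 5*n (S(n) = 5*(n + (-2 + 1)**2) = 5*(n + (-1)**2) = 5*(n + 1) = 5*(1 + n) = 5 + 5*n)
p(v, M) = (5 + M)/(M + v)
R = -10 (R = -1*10 = -10)
q(g, w) = -10
q(p(-1, -1), -1)*S(-2) = -10*(5 + 5*(-2)) = -10*(5 - 10) = -10*(-5) = 50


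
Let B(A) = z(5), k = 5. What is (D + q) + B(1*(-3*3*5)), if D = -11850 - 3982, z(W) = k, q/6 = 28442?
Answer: 154825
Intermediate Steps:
q = 170652 (q = 6*28442 = 170652)
z(W) = 5
D = -15832
B(A) = 5
(D + q) + B(1*(-3*3*5)) = (-15832 + 170652) + 5 = 154820 + 5 = 154825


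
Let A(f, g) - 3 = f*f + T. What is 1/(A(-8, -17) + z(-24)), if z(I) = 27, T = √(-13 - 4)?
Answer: 94/8853 - I*√17/8853 ≈ 0.010618 - 0.00046573*I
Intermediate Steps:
T = I*√17 (T = √(-17) = I*√17 ≈ 4.1231*I)
A(f, g) = 3 + f² + I*√17 (A(f, g) = 3 + (f*f + I*√17) = 3 + (f² + I*√17) = 3 + f² + I*√17)
1/(A(-8, -17) + z(-24)) = 1/((3 + (-8)² + I*√17) + 27) = 1/((3 + 64 + I*√17) + 27) = 1/((67 + I*√17) + 27) = 1/(94 + I*√17)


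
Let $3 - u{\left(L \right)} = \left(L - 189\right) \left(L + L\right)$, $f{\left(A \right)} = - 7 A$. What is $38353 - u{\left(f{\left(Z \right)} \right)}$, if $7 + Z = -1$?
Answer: $23454$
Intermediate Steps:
$Z = -8$ ($Z = -7 - 1 = -8$)
$u{\left(L \right)} = 3 - 2 L \left(-189 + L\right)$ ($u{\left(L \right)} = 3 - \left(L - 189\right) \left(L + L\right) = 3 - \left(-189 + L\right) 2 L = 3 - 2 L \left(-189 + L\right)$)
$38353 - u{\left(f{\left(Z \right)} \right)} = 38353 - \left(3 - 2 \left(\left(-7\right) \left(-8\right)\right)^{2} + 378 \left(\left(-7\right) \left(-8\right)\right)\right) = 38353 - \left(3 - 2 \cdot 56^{2} + 378 \cdot 56\right) = 38353 - \left(3 - 6272 + 21168\right) = 38353 - 14899 = 23454$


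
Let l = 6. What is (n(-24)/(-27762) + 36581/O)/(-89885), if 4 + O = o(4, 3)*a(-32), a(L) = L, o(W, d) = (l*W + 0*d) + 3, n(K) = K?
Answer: 4835909/10314267796 ≈ 0.00046886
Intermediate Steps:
o(W, d) = 3 + 6*W (o(W, d) = (6*W + 0*d) + 3 = (6*W + 0) + 3 = 6*W + 3 = 3 + 6*W)
O = -868 (O = -4 + (3 + 6*4)*(-32) = -4 + (3 + 24)*(-32) = -4 + 27*(-32) = -4 - 864 = -868)
(n(-24)/(-27762) + 36581/O)/(-89885) = (-24/(-27762) + 36581/(-868))/(-89885) = (-24*(-1/27762) + 36581*(-1/868))*(-1/89885) = (4/4627 - 36581/868)*(-1/89885) = -24179545/573748*(-1/89885) = 4835909/10314267796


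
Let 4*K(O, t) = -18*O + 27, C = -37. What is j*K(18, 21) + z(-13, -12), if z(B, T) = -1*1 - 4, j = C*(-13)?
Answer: -142877/4 ≈ -35719.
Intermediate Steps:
j = 481 (j = -37*(-13) = 481)
z(B, T) = -5 (z(B, T) = -1 - 4 = -5)
K(O, t) = 27/4 - 9*O/2 (K(O, t) = (-18*O + 27)/4 = (27 - 18*O)/4 = 27/4 - 9*O/2)
j*K(18, 21) + z(-13, -12) = 481*(27/4 - 9/2*18) - 5 = 481*(27/4 - 81) - 5 = 481*(-297/4) - 5 = -142857/4 - 5 = -142877/4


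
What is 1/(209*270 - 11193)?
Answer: 1/45237 ≈ 2.2106e-5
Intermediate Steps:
1/(209*270 - 11193) = 1/(56430 - 11193) = 1/45237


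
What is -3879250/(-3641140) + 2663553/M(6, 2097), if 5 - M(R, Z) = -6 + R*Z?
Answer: -964960331867/4577277094 ≈ -210.82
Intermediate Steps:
M(R, Z) = 11 - R*Z (M(R, Z) = 5 - (-6 + R*Z) = 5 + (6 - R*Z) = 11 - R*Z)
-3879250/(-3641140) + 2663553/M(6, 2097) = -3879250/(-3641140) + 2663553/(11 - 1*6*2097) = -3879250*(-1/3641140) + 2663553/(11 - 12582) = 387925/364114 + 2663553/(-12571) = 387925/364114 + 2663553*(-1/12571) = 387925/364114 - 2663553/12571 = -964960331867/4577277094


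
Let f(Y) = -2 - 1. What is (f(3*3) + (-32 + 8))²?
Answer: 729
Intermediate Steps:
f(Y) = -3
(f(3*3) + (-32 + 8))² = (-3 + (-32 + 8))² = (-3 - 24)² = (-27)² = 729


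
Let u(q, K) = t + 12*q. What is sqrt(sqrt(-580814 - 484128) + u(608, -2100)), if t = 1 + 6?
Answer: sqrt(7303 + I*sqrt(1064942)) ≈ 85.67 + 6.0229*I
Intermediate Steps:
t = 7
u(q, K) = 7 + 12*q
sqrt(sqrt(-580814 - 484128) + u(608, -2100)) = sqrt(sqrt(-580814 - 484128) + (7 + 12*608)) = sqrt(sqrt(-1064942) + (7 + 7296)) = sqrt(I*sqrt(1064942) + 7303) = sqrt(7303 + I*sqrt(1064942))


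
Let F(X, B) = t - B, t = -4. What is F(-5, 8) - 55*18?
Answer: -1002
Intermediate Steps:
F(X, B) = -4 - B
F(-5, 8) - 55*18 = (-4 - 1*8) - 55*18 = (-4 - 8) - 11*90 = -12 - 990 = -1002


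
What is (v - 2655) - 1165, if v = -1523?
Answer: -5343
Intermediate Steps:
(v - 2655) - 1165 = (-1523 - 2655) - 1165 = -4178 - 1165 = -5343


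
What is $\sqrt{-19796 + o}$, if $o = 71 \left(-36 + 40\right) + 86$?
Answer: $i \sqrt{19426} \approx 139.38 i$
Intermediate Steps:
$o = 370$ ($o = 71 \cdot 4 + 86 = 284 + 86 = 370$)
$\sqrt{-19796 + o} = \sqrt{-19796 + 370} = \sqrt{-19426} = i \sqrt{19426}$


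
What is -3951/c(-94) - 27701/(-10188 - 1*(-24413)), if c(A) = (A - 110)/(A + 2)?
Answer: -431360392/241825 ≈ -1783.8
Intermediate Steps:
c(A) = (-110 + A)/(2 + A)
-3951/c(-94) - 27701/(-10188 - 1*(-24413)) = -3951*(2 - 94)/(-110 - 94) - 27701/(-10188 - 1*(-24413)) = -3951/(-204/(-92)) - 27701/(-10188 + 24413) = -3951/((-1/92*(-204))) - 27701/14225 = -3951/51/23 - 27701*1/14225 = -3951*23/51 - 27701/14225 = -30291/17 - 27701/14225 = -431360392/241825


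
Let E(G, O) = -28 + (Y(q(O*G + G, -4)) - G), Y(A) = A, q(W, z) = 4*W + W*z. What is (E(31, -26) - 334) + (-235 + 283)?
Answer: -345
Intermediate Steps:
E(G, O) = -28 - G (E(G, O) = -28 + ((O*G + G)*(4 - 4) - G) = -28 + ((G*O + G)*0 - G) = -28 + ((G + G*O)*0 - G) = -28 + (0 - G) = -28 - G)
(E(31, -26) - 334) + (-235 + 283) = ((-28 - 1*31) - 334) + (-235 + 283) = ((-28 - 31) - 334) + 48 = (-59 - 334) + 48 = -393 + 48 = -345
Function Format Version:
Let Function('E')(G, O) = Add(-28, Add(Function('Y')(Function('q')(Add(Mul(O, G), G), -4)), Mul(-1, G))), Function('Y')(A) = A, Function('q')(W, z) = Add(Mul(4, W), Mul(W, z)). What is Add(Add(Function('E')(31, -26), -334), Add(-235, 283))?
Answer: -345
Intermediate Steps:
Function('E')(G, O) = Add(-28, Mul(-1, G)) (Function('E')(G, O) = Add(-28, Add(Mul(Add(Mul(O, G), G), Add(4, -4)), Mul(-1, G))) = Add(-28, Add(Mul(Add(Mul(G, O), G), 0), Mul(-1, G))) = Add(-28, Add(Mul(Add(G, Mul(G, O)), 0), Mul(-1, G))) = Add(-28, Add(0, Mul(-1, G))) = Add(-28, Mul(-1, G)))
Add(Add(Function('E')(31, -26), -334), Add(-235, 283)) = Add(Add(Add(-28, Mul(-1, 31)), -334), Add(-235, 283)) = Add(Add(Add(-28, -31), -334), 48) = Add(Add(-59, -334), 48) = Add(-393, 48) = -345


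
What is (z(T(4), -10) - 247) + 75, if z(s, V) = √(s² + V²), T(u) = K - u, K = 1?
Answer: -172 + √109 ≈ -161.56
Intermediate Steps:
T(u) = 1 - u
z(s, V) = √(V² + s²)
(z(T(4), -10) - 247) + 75 = (√((-10)² + (1 - 1*4)²) - 247) + 75 = (√(100 + (1 - 4)²) - 247) + 75 = (√(100 + (-3)²) - 247) + 75 = (√(100 + 9) - 247) + 75 = (√109 - 247) + 75 = (-247 + √109) + 75 = -172 + √109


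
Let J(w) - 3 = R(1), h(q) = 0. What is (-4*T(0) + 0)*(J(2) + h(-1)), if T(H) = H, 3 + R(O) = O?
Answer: 0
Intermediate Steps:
R(O) = -3 + O
J(w) = 1 (J(w) = 3 + (-3 + 1) = 3 - 2 = 1)
(-4*T(0) + 0)*(J(2) + h(-1)) = (-4*0 + 0)*(1 + 0) = (0 + 0)*1 = 0*1 = 0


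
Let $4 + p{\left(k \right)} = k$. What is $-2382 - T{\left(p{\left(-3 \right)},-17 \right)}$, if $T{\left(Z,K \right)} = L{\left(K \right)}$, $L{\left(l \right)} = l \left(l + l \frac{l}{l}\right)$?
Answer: $-2960$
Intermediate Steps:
$p{\left(k \right)} = -4 + k$
$L{\left(l \right)} = 2 l^{2}$ ($L{\left(l \right)} = l \left(l + l 1\right) = l \left(l + l\right) = l 2 l = 2 l^{2}$)
$T{\left(Z,K \right)} = 2 K^{2}$
$-2382 - T{\left(p{\left(-3 \right)},-17 \right)} = -2382 - 2 \left(-17\right)^{2} = -2382 - 2 \cdot 289 = -2382 - 578 = -2960$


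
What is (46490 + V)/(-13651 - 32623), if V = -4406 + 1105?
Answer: -43189/46274 ≈ -0.93333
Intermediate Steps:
V = -3301
(46490 + V)/(-13651 - 32623) = (46490 - 3301)/(-13651 - 32623) = 43189/(-46274) = 43189*(-1/46274) = -43189/46274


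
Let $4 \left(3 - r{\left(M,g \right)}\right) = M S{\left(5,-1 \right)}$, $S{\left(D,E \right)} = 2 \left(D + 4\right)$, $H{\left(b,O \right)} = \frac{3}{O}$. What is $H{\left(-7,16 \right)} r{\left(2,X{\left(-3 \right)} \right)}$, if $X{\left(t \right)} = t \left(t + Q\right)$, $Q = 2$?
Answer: $- \frac{9}{8} \approx -1.125$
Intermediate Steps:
$X{\left(t \right)} = t \left(2 + t\right)$ ($X{\left(t \right)} = t \left(t + 2\right) = t \left(2 + t\right)$)
$S{\left(D,E \right)} = 8 + 2 D$ ($S{\left(D,E \right)} = 2 \left(4 + D\right) = 8 + 2 D$)
$r{\left(M,g \right)} = 3 - \frac{9 M}{2}$ ($r{\left(M,g \right)} = 3 - \frac{M \left(8 + 2 \cdot 5\right)}{4} = 3 - \frac{M \left(8 + 10\right)}{4} = 3 - \frac{M 18}{4} = 3 - \frac{18 M}{4} = 3 - \frac{9 M}{2}$)
$H{\left(-7,16 \right)} r{\left(2,X{\left(-3 \right)} \right)} = \frac{3}{16} \left(3 - 9\right) = 3 \cdot \frac{1}{16} \left(3 - 9\right) = \frac{3}{16} \left(-6\right) = - \frac{9}{8}$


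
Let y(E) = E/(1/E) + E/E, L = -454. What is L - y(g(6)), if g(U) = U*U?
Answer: -1751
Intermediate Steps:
g(U) = U²
y(E) = 1 + E² (y(E) = E*E + 1 = E² + 1 = 1 + E²)
L - y(g(6)) = -454 - (1 + (6²)²) = -454 - (1 + 36²) = -454 - (1 + 1296) = -454 - 1*1297 = -454 - 1297 = -1751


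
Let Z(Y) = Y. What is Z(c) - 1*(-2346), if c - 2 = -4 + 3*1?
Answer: 2347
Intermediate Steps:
c = 1 (c = 2 + (-4 + 3*1) = 2 + (-4 + 3) = 2 - 1 = 1)
Z(c) - 1*(-2346) = 1 - 1*(-2346) = 1 + 2346 = 2347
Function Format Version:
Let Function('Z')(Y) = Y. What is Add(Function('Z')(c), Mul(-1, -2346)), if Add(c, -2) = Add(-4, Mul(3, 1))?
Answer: 2347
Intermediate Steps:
c = 1 (c = Add(2, Add(-4, Mul(3, 1))) = Add(2, Add(-4, 3)) = Add(2, -1) = 1)
Add(Function('Z')(c), Mul(-1, -2346)) = Add(1, Mul(-1, -2346)) = Add(1, 2346) = 2347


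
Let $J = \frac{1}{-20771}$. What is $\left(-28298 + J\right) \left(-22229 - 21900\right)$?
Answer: $\frac{25938044726911}{20771} \approx 1.2488 \cdot 10^{9}$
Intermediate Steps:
$J = - \frac{1}{20771} \approx -4.8144 \cdot 10^{-5}$
$\left(-28298 + J\right) \left(-22229 - 21900\right) = \left(-28298 - \frac{1}{20771}\right) \left(-22229 - 21900\right) = \left(- \frac{587777759}{20771}\right) \left(-44129\right) = \frac{25938044726911}{20771}$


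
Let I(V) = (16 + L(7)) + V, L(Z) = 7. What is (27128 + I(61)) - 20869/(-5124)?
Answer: 139455157/5124 ≈ 27216.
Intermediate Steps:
I(V) = 23 + V (I(V) = (16 + 7) + V = 23 + V)
(27128 + I(61)) - 20869/(-5124) = (27128 + (23 + 61)) - 20869/(-5124) = (27128 + 84) - 20869*(-1/5124) = 27212 + 20869/5124 = 139455157/5124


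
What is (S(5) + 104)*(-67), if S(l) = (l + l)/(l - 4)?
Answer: -7638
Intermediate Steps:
S(l) = 2*l/(-4 + l) (S(l) = (2*l)/(-4 + l) = 2*l/(-4 + l))
(S(5) + 104)*(-67) = (2*5/(-4 + 5) + 104)*(-67) = (2*5/1 + 104)*(-67) = (2*5*1 + 104)*(-67) = (10 + 104)*(-67) = 114*(-67) = -7638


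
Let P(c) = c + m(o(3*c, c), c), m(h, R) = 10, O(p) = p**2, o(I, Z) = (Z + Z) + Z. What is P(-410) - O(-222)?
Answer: -49684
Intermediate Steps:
o(I, Z) = 3*Z (o(I, Z) = 2*Z + Z = 3*Z)
P(c) = 10 + c (P(c) = c + 10 = 10 + c)
P(-410) - O(-222) = (10 - 410) - 1*(-222)**2 = -400 - 1*49284 = -400 - 49284 = -49684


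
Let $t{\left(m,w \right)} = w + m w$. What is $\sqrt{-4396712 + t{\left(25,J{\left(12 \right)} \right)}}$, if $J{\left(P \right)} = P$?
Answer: $20 i \sqrt{10991} \approx 2096.8 i$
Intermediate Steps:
$\sqrt{-4396712 + t{\left(25,J{\left(12 \right)} \right)}} = \sqrt{-4396712 + 12 \left(1 + 25\right)} = \sqrt{-4396712 + 12 \cdot 26} = \sqrt{-4396712 + 312} = \sqrt{-4396400} = 20 i \sqrt{10991}$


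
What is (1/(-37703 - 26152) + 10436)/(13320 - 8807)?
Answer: 666390779/288177615 ≈ 2.3124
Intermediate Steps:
(1/(-37703 - 26152) + 10436)/(13320 - 8807) = (1/(-63855) + 10436)/4513 = (-1/63855 + 10436)*(1/4513) = (666390779/63855)*(1/4513) = 666390779/288177615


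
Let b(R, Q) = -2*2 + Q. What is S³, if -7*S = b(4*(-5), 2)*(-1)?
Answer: -8/343 ≈ -0.023324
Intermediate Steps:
b(R, Q) = -4 + Q
S = -2/7 (S = -(-4 + 2)*(-1)/7 = -(-2)*(-1)/7 = -⅐*2 = -2/7 ≈ -0.28571)
S³ = (-2/7)³ = -8/343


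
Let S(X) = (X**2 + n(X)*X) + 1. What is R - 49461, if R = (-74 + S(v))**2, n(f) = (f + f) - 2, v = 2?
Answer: -45236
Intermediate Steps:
n(f) = -2 + 2*f (n(f) = 2*f - 2 = -2 + 2*f)
S(X) = 1 + X**2 + X*(-2 + 2*X) (S(X) = (X**2 + (-2 + 2*X)*X) + 1 = (X**2 + X*(-2 + 2*X)) + 1 = 1 + X**2 + X*(-2 + 2*X))
R = 4225 (R = (-74 + (1 - 2*2 + 3*2**2))**2 = (-74 + (1 - 4 + 3*4))**2 = (-74 + (1 - 4 + 12))**2 = (-74 + 9)**2 = (-65)**2 = 4225)
R - 49461 = 4225 - 49461 = -45236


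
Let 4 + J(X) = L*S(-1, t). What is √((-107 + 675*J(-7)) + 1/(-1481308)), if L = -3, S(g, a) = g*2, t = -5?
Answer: √681870455840661/740654 ≈ 35.256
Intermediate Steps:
S(g, a) = 2*g
J(X) = 2 (J(X) = -4 - 6*(-1) = -4 - 3*(-2) = -4 + 6 = 2)
√((-107 + 675*J(-7)) + 1/(-1481308)) = √((-107 + 675*2) + 1/(-1481308)) = √((-107 + 1350) - 1/1481308) = √(1243 - 1/1481308) = √(1841265843/1481308) = √681870455840661/740654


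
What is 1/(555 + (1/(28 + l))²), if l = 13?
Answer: 1681/932956 ≈ 0.0018018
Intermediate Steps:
1/(555 + (1/(28 + l))²) = 1/(555 + (1/(28 + 13))²) = 1/(555 + (1/41)²) = 1/(555 + 1/1681) = 1/(932956/1681) = 1681/932956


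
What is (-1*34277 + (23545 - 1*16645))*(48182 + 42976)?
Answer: -2495632566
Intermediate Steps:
(-1*34277 + (23545 - 1*16645))*(48182 + 42976) = (-34277 + (23545 - 16645))*91158 = (-34277 + 6900)*91158 = -27377*91158 = -2495632566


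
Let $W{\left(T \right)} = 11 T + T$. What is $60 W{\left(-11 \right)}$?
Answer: $-7920$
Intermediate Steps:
$W{\left(T \right)} = 12 T$
$60 W{\left(-11 \right)} = 60 \cdot 12 \left(-11\right) = 60 \left(-132\right) = -7920$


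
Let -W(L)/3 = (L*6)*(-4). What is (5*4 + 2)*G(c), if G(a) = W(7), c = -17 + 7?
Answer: 11088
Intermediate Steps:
c = -10
W(L) = 72*L (W(L) = -3*L*6*(-4) = -3*6*L*(-4) = -(-72)*L = 72*L)
G(a) = 504 (G(a) = 72*7 = 504)
(5*4 + 2)*G(c) = (5*4 + 2)*504 = (20 + 2)*504 = 22*504 = 11088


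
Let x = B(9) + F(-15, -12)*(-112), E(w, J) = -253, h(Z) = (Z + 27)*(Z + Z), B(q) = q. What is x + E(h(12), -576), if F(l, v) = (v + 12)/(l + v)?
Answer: -244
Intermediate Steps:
F(l, v) = (12 + v)/(l + v)
h(Z) = 2*Z*(27 + Z) (h(Z) = (27 + Z)*(2*Z) = 2*Z*(27 + Z))
x = 9 (x = 9 + ((12 - 12)/(-15 - 12))*(-112) = 9 + (0/(-27))*(-112) = 9 - 1/27*0*(-112) = 9 + 0*(-112) = 9 + 0 = 9)
x + E(h(12), -576) = 9 - 253 = -244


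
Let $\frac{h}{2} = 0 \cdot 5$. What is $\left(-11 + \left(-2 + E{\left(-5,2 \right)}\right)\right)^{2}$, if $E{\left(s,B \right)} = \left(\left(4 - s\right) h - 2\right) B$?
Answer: $289$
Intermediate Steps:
$h = 0$ ($h = 2 \cdot 0 \cdot 5 = 2 \cdot 0 = 0$)
$E{\left(s,B \right)} = - 2 B$ ($E{\left(s,B \right)} = \left(\left(4 - s\right) 0 - 2\right) B = \left(0 - 2\right) B = - 2 B$)
$\left(-11 + \left(-2 + E{\left(-5,2 \right)}\right)\right)^{2} = \left(-11 - 6\right)^{2} = \left(-17\right)^{2} = 289$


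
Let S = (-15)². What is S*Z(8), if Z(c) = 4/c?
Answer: 225/2 ≈ 112.50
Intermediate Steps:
S = 225
S*Z(8) = 225*(4/8) = 225*(4*(⅛)) = 225*(½) = 225/2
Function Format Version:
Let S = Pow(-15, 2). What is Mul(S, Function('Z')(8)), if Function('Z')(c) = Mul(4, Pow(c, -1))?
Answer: Rational(225, 2) ≈ 112.50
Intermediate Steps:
S = 225
Mul(S, Function('Z')(8)) = Mul(225, Mul(4, Pow(8, -1))) = Mul(225, Mul(4, Rational(1, 8))) = Mul(225, Rational(1, 2)) = Rational(225, 2)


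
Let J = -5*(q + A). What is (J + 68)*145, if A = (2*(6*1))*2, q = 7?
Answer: -12615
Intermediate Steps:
A = 24 (A = (2*6)*2 = 12*2 = 24)
J = -155 (J = -5*(7 + 24) = -5*31 = -155)
(J + 68)*145 = (-155 + 68)*145 = -87*145 = -12615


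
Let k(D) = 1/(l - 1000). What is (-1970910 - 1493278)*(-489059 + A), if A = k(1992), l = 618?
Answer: 323590734678666/191 ≈ 1.6942e+12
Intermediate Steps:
k(D) = -1/382 (k(D) = 1/(618 - 1000) = 1/(-382) = -1/382)
A = -1/382 ≈ -0.0026178
(-1970910 - 1493278)*(-489059 + A) = (-1970910 - 1493278)*(-489059 - 1/382) = -3464188*(-186820539/382) = 323590734678666/191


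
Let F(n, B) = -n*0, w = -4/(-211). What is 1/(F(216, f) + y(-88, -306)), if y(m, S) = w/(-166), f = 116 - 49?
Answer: -17513/2 ≈ -8756.5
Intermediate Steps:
w = 4/211 (w = -4*(-1/211) = 4/211 ≈ 0.018957)
f = 67
y(m, S) = -2/17513 (y(m, S) = (4/211)/(-166) = (4/211)*(-1/166) = -2/17513)
F(n, B) = 0
1/(F(216, f) + y(-88, -306)) = 1/(0 - 2/17513) = 1/(-2/17513) = -17513/2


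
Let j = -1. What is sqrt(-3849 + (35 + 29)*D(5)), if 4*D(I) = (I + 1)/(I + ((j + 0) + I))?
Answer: 7*I*sqrt(705)/3 ≈ 61.954*I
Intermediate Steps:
D(I) = (1 + I)/(4*(-1 + 2*I)) (D(I) = ((I + 1)/(I + ((-1 + 0) + I)))/4 = ((1 + I)/(I + (-1 + I)))/4 = ((1 + I)/(-1 + 2*I))/4 = (1 + I)/(4*(-1 + 2*I)))
sqrt(-3849 + (35 + 29)*D(5)) = sqrt(-3849 + (35 + 29)*((1 + 5)/(4*(-1 + 2*5)))) = sqrt(-3849 + 64*((1/4)*6/(-1 + 10))) = sqrt(-3849 + 64*((1/4)*6/9)) = sqrt(-3849 + 64*((1/4)*(1/9)*6)) = sqrt(-3849 + 64*(1/6)) = sqrt(-3849 + 32/3) = sqrt(-11515/3) = 7*I*sqrt(705)/3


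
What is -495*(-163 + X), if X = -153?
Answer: 156420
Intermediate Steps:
-495*(-163 + X) = -495*(-163 - 153) = -495*(-316) = 156420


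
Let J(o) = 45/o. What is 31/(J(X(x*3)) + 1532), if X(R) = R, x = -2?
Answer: 62/3049 ≈ 0.020335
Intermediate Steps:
31/(J(X(x*3)) + 1532) = 31/(45/((-2*3)) + 1532) = 31/(45/(-6) + 1532) = 31/(45*(-⅙) + 1532) = 31/(-15/2 + 1532) = 31/(3049/2) = (2/3049)*31 = 62/3049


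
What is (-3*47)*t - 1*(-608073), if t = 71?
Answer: 598062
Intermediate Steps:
(-3*47)*t - 1*(-608073) = -3*47*71 - 1*(-608073) = -141*71 + 608073 = -10011 + 608073 = 598062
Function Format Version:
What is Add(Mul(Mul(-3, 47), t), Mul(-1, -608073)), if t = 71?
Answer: 598062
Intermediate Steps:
Add(Mul(Mul(-3, 47), t), Mul(-1, -608073)) = Add(Mul(Mul(-3, 47), 71), Mul(-1, -608073)) = Add(Mul(-141, 71), 608073) = Add(-10011, 608073) = 598062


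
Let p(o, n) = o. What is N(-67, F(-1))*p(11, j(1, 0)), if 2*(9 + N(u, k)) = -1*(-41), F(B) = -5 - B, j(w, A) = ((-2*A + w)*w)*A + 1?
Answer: 253/2 ≈ 126.50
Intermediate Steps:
j(w, A) = 1 + A*w*(w - 2*A) (j(w, A) = ((w - 2*A)*w)*A + 1 = (w*(w - 2*A))*A + 1 = A*w*(w - 2*A) + 1 = 1 + A*w*(w - 2*A))
N(u, k) = 23/2 (N(u, k) = -9 + (-1*(-41))/2 = -9 + (½)*41 = -9 + 41/2 = 23/2)
N(-67, F(-1))*p(11, j(1, 0)) = (23/2)*11 = 253/2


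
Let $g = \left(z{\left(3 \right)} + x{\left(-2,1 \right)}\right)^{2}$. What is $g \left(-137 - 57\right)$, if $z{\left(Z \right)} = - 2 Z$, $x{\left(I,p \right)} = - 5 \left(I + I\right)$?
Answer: $-38024$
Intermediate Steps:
$x{\left(I,p \right)} = - 10 I$ ($x{\left(I,p \right)} = - 5 \cdot 2 I = - 10 I$)
$g = 196$ ($g = \left(\left(-2\right) 3 - -20\right)^{2} = \left(-6 + 20\right)^{2} = 14^{2} = 196$)
$g \left(-137 - 57\right) = 196 \left(-137 - 57\right) = 196 \left(-194\right) = -38024$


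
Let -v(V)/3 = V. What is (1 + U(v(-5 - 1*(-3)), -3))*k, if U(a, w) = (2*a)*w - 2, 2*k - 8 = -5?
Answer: -111/2 ≈ -55.500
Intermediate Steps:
v(V) = -3*V
k = 3/2 (k = 4 + (½)*(-5) = 4 - 5/2 = 3/2 ≈ 1.5000)
U(a, w) = -2 + 2*a*w (U(a, w) = 2*a*w - 2 = -2 + 2*a*w)
(1 + U(v(-5 - 1*(-3)), -3))*k = (1 + (-2 + 2*(-3*(-5 - 1*(-3)))*(-3)))*(3/2) = (1 + (-2 + 2*(-3*(-5 + 3))*(-3)))*(3/2) = (1 + (-2 + 2*(-3*(-2))*(-3)))*(3/2) = (1 + (-2 + 2*6*(-3)))*(3/2) = (1 + (-2 - 36))*(3/2) = (1 - 38)*(3/2) = -37*3/2 = -111/2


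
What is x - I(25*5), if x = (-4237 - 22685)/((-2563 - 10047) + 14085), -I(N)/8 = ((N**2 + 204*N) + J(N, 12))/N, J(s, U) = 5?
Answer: 154230/59 ≈ 2614.1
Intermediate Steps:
I(N) = -8*(5 + N**2 + 204*N)/N (I(N) = -8*((N**2 + 204*N) + 5)/N = -8*(5 + N**2 + 204*N)/N)
x = -26922/1475 (x = -26922/(-12610 + 14085) = -26922/1475 ≈ -18.252)
x - I(25*5) = -26922/1475 - (-1632 - 40/(25*5) - 200*5) = -26922/1475 - (-1632 - 40/125 - 8*125) = -26922/1475 - (-1632 - 40*1/125 - 1000) = -26922/1475 - (-1632 - 8/25 - 1000) = -26922/1475 - 1*(-65808/25) = -26922/1475 + 65808/25 = 154230/59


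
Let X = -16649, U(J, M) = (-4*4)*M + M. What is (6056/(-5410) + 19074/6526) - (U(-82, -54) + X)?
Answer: 139817504406/8826415 ≈ 15841.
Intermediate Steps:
U(J, M) = -15*M (U(J, M) = -16*M + M = -15*M)
(6056/(-5410) + 19074/6526) - (U(-82, -54) + X) = (6056/(-5410) + 19074/6526) - (-15*(-54) - 16649) = (6056*(-1/5410) + 19074*(1/6526)) - (810 - 16649) = (-3028/2705 + 9537/3263) - 1*(-15839) = 15917221/8826415 + 15839 = 139817504406/8826415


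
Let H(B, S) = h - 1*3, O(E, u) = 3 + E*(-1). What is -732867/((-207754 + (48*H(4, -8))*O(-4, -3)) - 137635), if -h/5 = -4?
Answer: 732867/339677 ≈ 2.1575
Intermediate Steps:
h = 20 (h = -5*(-4) = 20)
O(E, u) = 3 - E
H(B, S) = 17 (H(B, S) = 20 - 1*3 = 20 - 3 = 17)
-732867/((-207754 + (48*H(4, -8))*O(-4, -3)) - 137635) = -732867/((-207754 + (48*17)*(3 - 1*(-4))) - 137635) = -732867/((-207754 + 816*(3 + 4)) - 137635) = -732867/((-207754 + 816*7) - 137635) = -732867/((-207754 + 5712) - 137635) = -732867/(-202042 - 137635) = -732867/(-339677) = -732867*(-1/339677) = 732867/339677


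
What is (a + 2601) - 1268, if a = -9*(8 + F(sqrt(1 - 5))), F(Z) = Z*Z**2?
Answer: 1261 + 72*I ≈ 1261.0 + 72.0*I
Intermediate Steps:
F(Z) = Z**3
a = -72 + 72*I (a = -9*(8 + (sqrt(1 - 5))**3) = -9*(8 + (sqrt(-4))**3) = -9*(8 + (2*I)**3) = -9*(8 - 8*I) = -72 + 72*I ≈ -72.0 + 72.0*I)
(a + 2601) - 1268 = ((-72 + 72*I) + 2601) - 1268 = (2529 + 72*I) - 1268 = 1261 + 72*I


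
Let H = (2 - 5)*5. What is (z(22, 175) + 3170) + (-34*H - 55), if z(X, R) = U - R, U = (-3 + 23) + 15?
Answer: 3485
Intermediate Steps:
H = -15 (H = -3*5 = -15)
U = 35 (U = 20 + 15 = 35)
z(X, R) = 35 - R
(z(22, 175) + 3170) + (-34*H - 55) = ((35 - 1*175) + 3170) + (-34*(-15) - 55) = ((35 - 175) + 3170) + (510 - 55) = (-140 + 3170) + 455 = 3030 + 455 = 3485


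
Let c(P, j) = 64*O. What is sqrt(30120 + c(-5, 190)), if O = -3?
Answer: 2*sqrt(7482) ≈ 173.00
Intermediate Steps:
c(P, j) = -192 (c(P, j) = 64*(-3) = -192)
sqrt(30120 + c(-5, 190)) = sqrt(30120 - 192) = sqrt(29928) = 2*sqrt(7482)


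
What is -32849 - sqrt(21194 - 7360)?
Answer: -32849 - sqrt(13834) ≈ -32967.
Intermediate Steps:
-32849 - sqrt(21194 - 7360) = -32849 - sqrt(13834)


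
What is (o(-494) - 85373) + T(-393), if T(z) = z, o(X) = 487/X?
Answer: -42368891/494 ≈ -85767.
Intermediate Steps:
(o(-494) - 85373) + T(-393) = (487/(-494) - 85373) - 393 = (487*(-1/494) - 85373) - 393 = (-487/494 - 85373) - 393 = -42174749/494 - 393 = -42368891/494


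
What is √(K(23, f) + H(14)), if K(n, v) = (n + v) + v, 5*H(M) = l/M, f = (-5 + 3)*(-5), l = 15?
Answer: 11*√70/14 ≈ 6.5738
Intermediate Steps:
f = 10 (f = -2*(-5) = 10)
H(M) = 3/M (H(M) = (15/M)/5 = 3/M)
K(n, v) = n + 2*v
√(K(23, f) + H(14)) = √((23 + 2*10) + 3/14) = √((23 + 20) + 3*(1/14)) = √(43 + 3/14) = √(605/14) = 11*√70/14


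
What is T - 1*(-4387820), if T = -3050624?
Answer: 1337196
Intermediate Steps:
T - 1*(-4387820) = -3050624 - 1*(-4387820) = -3050624 + 4387820 = 1337196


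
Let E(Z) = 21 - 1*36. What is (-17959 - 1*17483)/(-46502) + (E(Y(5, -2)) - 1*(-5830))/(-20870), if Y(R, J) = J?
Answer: 46926541/97049674 ≈ 0.48353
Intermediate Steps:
E(Z) = -15 (E(Z) = 21 - 36 = -15)
(-17959 - 1*17483)/(-46502) + (E(Y(5, -2)) - 1*(-5830))/(-20870) = (-17959 - 1*17483)/(-46502) + (-15 - 1*(-5830))/(-20870) = (-17959 - 17483)*(-1/46502) + (-15 + 5830)*(-1/20870) = -35442*(-1/46502) + 5815*(-1/20870) = 17721/23251 - 1163/4174 = 46926541/97049674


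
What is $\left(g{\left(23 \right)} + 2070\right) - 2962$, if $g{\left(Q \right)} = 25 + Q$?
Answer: $-844$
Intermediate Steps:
$\left(g{\left(23 \right)} + 2070\right) - 2962 = \left(\left(25 + 23\right) + 2070\right) - 2962 = \left(48 + 2070\right) - 2962 = 2118 - 2962 = -844$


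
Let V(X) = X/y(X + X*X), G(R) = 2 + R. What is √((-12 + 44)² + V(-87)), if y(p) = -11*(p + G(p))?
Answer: √27752175475486/164626 ≈ 32.000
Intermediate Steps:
y(p) = -22 - 22*p (y(p) = -11*(p + (2 + p)) = -11*(2 + 2*p) = -22 - 22*p)
V(X) = X/(-22 - 22*X - 22*X²) (V(X) = X/(-22 - 22*(X + X*X)) = X/(-22 - 22*(X + X²)) = X/(-22 + (-22*X - 22*X²)) = X/(-22 - 22*X - 22*X²))
√((-12 + 44)² + V(-87)) = √((-12 + 44)² - 1*(-87)/(22 + 22*(-87)*(1 - 87))) = √(32² - 1*(-87)/(22 + 22*(-87)*(-86))) = √(1024 - 1*(-87)/(22 + 164604)) = √(1024 - 1*(-87)/164626) = √(1024 - 1*(-87)*1/164626) = √(1024 + 87/164626) = √(168577111/164626) = √27752175475486/164626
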